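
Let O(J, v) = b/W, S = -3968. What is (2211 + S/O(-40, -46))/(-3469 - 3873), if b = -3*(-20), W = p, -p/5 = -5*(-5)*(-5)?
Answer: 117367/22026 ≈ 5.3286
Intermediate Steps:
p = 625 (p = -5*(-5*(-5))*(-5) = -125*(-5) = -5*(-125) = 625)
W = 625
b = 60
O(J, v) = 12/125 (O(J, v) = 60/625 = 60*(1/625) = 12/125)
(2211 + S/O(-40, -46))/(-3469 - 3873) = (2211 - 3968/12/125)/(-3469 - 3873) = (2211 - 3968*125/12)/(-7342) = (2211 - 124000/3)*(-1/7342) = -117367/3*(-1/7342) = 117367/22026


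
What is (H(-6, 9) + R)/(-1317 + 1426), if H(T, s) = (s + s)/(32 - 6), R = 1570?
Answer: 20419/1417 ≈ 14.410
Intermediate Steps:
H(T, s) = s/13 (H(T, s) = (2*s)/26 = (2*s)*(1/26) = s/13)
(H(-6, 9) + R)/(-1317 + 1426) = ((1/13)*9 + 1570)/(-1317 + 1426) = (9/13 + 1570)/109 = (20419/13)*(1/109) = 20419/1417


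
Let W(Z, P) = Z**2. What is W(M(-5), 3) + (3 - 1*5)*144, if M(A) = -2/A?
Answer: -7196/25 ≈ -287.84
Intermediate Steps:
W(M(-5), 3) + (3 - 1*5)*144 = (-2/(-5))**2 + (3 - 1*5)*144 = (-2*(-1/5))**2 + (3 - 5)*144 = (2/5)**2 - 2*144 = 4/25 - 288 = -7196/25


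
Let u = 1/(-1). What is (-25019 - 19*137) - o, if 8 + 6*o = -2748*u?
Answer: -84236/3 ≈ -28079.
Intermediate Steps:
u = -1
o = 1370/3 (o = -4/3 + (-2748*(-1))/6 = -4/3 + (⅙)*2748 = -4/3 + 458 = 1370/3 ≈ 456.67)
(-25019 - 19*137) - o = (-25019 - 19*137) - 1*1370/3 = (-25019 - 2603) - 1370/3 = -27622 - 1370/3 = -84236/3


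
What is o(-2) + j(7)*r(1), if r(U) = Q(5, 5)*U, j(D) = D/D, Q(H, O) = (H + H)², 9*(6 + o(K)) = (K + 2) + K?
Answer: 844/9 ≈ 93.778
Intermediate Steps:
o(K) = -52/9 + 2*K/9 (o(K) = -6 + ((K + 2) + K)/9 = -6 + ((2 + K) + K)/9 = -6 + (2 + 2*K)/9 = -6 + (2/9 + 2*K/9) = -52/9 + 2*K/9)
Q(H, O) = 4*H² (Q(H, O) = (2*H)² = 4*H²)
j(D) = 1
r(U) = 100*U (r(U) = (4*5²)*U = (4*25)*U = 100*U)
o(-2) + j(7)*r(1) = (-52/9 + (2/9)*(-2)) + 1*(100*1) = (-52/9 - 4/9) + 1*100 = -56/9 + 100 = 844/9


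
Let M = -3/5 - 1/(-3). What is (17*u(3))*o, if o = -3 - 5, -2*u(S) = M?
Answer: -272/15 ≈ -18.133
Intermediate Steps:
M = -4/15 (M = -3*⅕ - 1*(-⅓) = -⅗ + ⅓ = -4/15 ≈ -0.26667)
u(S) = 2/15 (u(S) = -½*(-4/15) = 2/15)
o = -8
(17*u(3))*o = (17*(2/15))*(-8) = (34/15)*(-8) = -272/15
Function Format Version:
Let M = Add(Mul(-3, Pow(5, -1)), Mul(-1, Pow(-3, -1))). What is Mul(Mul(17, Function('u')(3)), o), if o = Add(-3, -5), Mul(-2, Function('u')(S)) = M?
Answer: Rational(-272, 15) ≈ -18.133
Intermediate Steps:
M = Rational(-4, 15) (M = Add(Mul(-3, Rational(1, 5)), Mul(-1, Rational(-1, 3))) = Add(Rational(-3, 5), Rational(1, 3)) = Rational(-4, 15) ≈ -0.26667)
Function('u')(S) = Rational(2, 15) (Function('u')(S) = Mul(Rational(-1, 2), Rational(-4, 15)) = Rational(2, 15))
o = -8
Mul(Mul(17, Function('u')(3)), o) = Mul(Mul(17, Rational(2, 15)), -8) = Mul(Rational(34, 15), -8) = Rational(-272, 15)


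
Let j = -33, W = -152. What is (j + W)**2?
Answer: 34225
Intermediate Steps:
(j + W)**2 = (-33 - 152)**2 = (-185)**2 = 34225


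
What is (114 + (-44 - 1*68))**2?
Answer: 4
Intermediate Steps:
(114 + (-44 - 1*68))**2 = (114 + (-44 - 68))**2 = (114 - 112)**2 = 2**2 = 4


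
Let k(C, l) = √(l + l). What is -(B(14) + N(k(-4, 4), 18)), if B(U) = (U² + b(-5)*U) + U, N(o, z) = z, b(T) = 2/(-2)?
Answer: -214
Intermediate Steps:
b(T) = -1 (b(T) = 2*(-½) = -1)
k(C, l) = √2*√l (k(C, l) = √(2*l) = √2*√l)
B(U) = U² (B(U) = (U² - U) + U = U²)
-(B(14) + N(k(-4, 4), 18)) = -(14² + 18) = -(196 + 18) = -1*214 = -214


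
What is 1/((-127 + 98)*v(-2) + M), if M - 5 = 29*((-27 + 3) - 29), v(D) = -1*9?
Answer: -1/1271 ≈ -0.00078678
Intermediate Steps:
v(D) = -9
M = -1532 (M = 5 + 29*((-27 + 3) - 29) = 5 + 29*(-24 - 29) = 5 + 29*(-53) = 5 - 1537 = -1532)
1/((-127 + 98)*v(-2) + M) = 1/((-127 + 98)*(-9) - 1532) = 1/(-29*(-9) - 1532) = 1/(261 - 1532) = 1/(-1271) = -1/1271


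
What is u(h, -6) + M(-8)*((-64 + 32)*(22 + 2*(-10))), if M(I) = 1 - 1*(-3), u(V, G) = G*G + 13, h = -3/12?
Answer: -207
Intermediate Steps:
h = -1/4 (h = -3*1/12 = -1/4 ≈ -0.25000)
u(V, G) = 13 + G**2 (u(V, G) = G**2 + 13 = 13 + G**2)
M(I) = 4 (M(I) = 1 + 3 = 4)
u(h, -6) + M(-8)*((-64 + 32)*(22 + 2*(-10))) = (13 + (-6)**2) + 4*((-64 + 32)*(22 + 2*(-10))) = (13 + 36) + 4*(-32*(22 - 20)) = 49 + 4*(-32*2) = 49 + 4*(-64) = 49 - 256 = -207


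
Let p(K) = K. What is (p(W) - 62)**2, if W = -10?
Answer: 5184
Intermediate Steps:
(p(W) - 62)**2 = (-10 - 62)**2 = (-72)**2 = 5184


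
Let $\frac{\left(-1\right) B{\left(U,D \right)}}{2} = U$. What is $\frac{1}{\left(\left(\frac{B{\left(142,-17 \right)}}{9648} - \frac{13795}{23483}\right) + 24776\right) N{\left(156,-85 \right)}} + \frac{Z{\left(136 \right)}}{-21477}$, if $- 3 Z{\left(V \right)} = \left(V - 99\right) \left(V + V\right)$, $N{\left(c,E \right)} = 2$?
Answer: $\frac{14124659830704670}{90416175392115153} \approx 0.15622$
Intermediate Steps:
$B{\left(U,D \right)} = - 2 U$
$Z{\left(V \right)} = - \frac{2 V \left(-99 + V\right)}{3}$ ($Z{\left(V \right)} = - \frac{\left(V - 99\right) \left(V + V\right)}{3} = - \frac{\left(-99 + V\right) 2 V}{3} = - \frac{2 V \left(-99 + V\right)}{3}$)
$\frac{1}{\left(\left(\frac{B{\left(142,-17 \right)}}{9648} - \frac{13795}{23483}\right) + 24776\right) N{\left(156,-85 \right)}} + \frac{Z{\left(136 \right)}}{-21477} = \frac{1}{\left(\left(\frac{\left(-2\right) 142}{9648} - \frac{13795}{23483}\right) + 24776\right) 2} + \frac{\frac{2}{3} \cdot 136 \left(99 - 136\right)}{-21477} = \frac{1}{\left(\left(-284\right) \frac{1}{9648} - \frac{13795}{23483}\right) + 24776} \cdot \frac{1}{2} + \frac{2}{3} \cdot 136 \left(99 - 136\right) \left(- \frac{1}{21477}\right) = \frac{1}{\left(- \frac{71}{2412} - \frac{13795}{23483}\right) + 24776} \cdot \frac{1}{2} + \frac{2}{3} \cdot 136 \left(-37\right) \left(- \frac{1}{21477}\right) = \frac{1}{- \frac{34940833}{56640996} + 24776} \cdot \frac{1}{2} - - \frac{10064}{64431} = \frac{1}{\frac{1403302376063}{56640996}} \cdot \frac{1}{2} + \frac{10064}{64431} = \frac{56640996}{1403302376063} \cdot \frac{1}{2} + \frac{10064}{64431} = \frac{28320498}{1403302376063} + \frac{10064}{64431} = \frac{14124659830704670}{90416175392115153}$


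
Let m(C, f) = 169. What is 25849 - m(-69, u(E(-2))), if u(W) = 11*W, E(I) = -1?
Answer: 25680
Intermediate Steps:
25849 - m(-69, u(E(-2))) = 25849 - 1*169 = 25849 - 169 = 25680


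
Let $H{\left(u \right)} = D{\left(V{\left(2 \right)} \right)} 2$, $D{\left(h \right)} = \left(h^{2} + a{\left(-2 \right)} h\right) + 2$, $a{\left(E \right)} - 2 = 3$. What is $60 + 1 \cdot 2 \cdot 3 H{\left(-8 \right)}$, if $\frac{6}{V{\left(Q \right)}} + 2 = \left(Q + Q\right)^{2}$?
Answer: $\frac{5484}{49} \approx 111.92$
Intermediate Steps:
$V{\left(Q \right)} = \frac{6}{-2 + 4 Q^{2}}$ ($V{\left(Q \right)} = \frac{6}{-2 + \left(Q + Q\right)^{2}} = \frac{6}{-2 + \left(2 Q\right)^{2}} = \frac{6}{-2 + 4 Q^{2}}$)
$a{\left(E \right)} = 5$ ($a{\left(E \right)} = 2 + 3 = 5$)
$D{\left(h \right)} = 2 + h^{2} + 5 h$ ($D{\left(h \right)} = \left(h^{2} + 5 h\right) + 2 = 2 + h^{2} + 5 h$)
$H{\left(u \right)} = \frac{424}{49}$ ($H{\left(u \right)} = \left(2 + \left(\frac{3}{-1 + 2 \cdot 2^{2}}\right)^{2} + 5 \frac{3}{-1 + 2 \cdot 2^{2}}\right) 2 = \left(2 + \left(\frac{3}{-1 + 2 \cdot 4}\right)^{2} + 5 \frac{3}{-1 + 2 \cdot 4}\right) 2 = \left(2 + \left(\frac{3}{-1 + 8}\right)^{2} + 5 \frac{3}{-1 + 8}\right) 2 = \left(2 + \left(\frac{3}{7}\right)^{2} + 5 \cdot \frac{3}{7}\right) 2 = \left(2 + \frac{9}{49} + \frac{15}{7}\right) 2 = \frac{212}{49} \cdot 2 = \frac{424}{49}$)
$60 + 1 \cdot 2 \cdot 3 H{\left(-8 \right)} = 60 + 1 \cdot 2 \cdot 3 \cdot \frac{424}{49} = 60 + 2 \cdot 3 \cdot \frac{424}{49} = 60 + 6 \cdot \frac{424}{49} = 60 + \frac{2544}{49} = \frac{5484}{49}$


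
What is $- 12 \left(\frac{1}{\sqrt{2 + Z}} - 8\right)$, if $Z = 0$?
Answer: $96 - 6 \sqrt{2} \approx 87.515$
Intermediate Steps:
$- 12 \left(\frac{1}{\sqrt{2 + Z}} - 8\right) = - 12 \left(\frac{1}{\sqrt{2 + 0}} - 8\right) = - 12 \left(\frac{1}{\sqrt{2}} - 8\right) = - 12 \left(\frac{\sqrt{2}}{2} - 8\right) = - 12 \left(-8 + \frac{\sqrt{2}}{2}\right) = 96 - 6 \sqrt{2}$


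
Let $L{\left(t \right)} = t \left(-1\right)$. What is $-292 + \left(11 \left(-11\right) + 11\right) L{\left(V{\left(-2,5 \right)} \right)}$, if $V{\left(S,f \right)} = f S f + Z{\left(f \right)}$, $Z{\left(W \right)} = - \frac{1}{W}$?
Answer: $-5814$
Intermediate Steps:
$V{\left(S,f \right)} = - \frac{1}{f} + S f^{2}$ ($V{\left(S,f \right)} = f S f - \frac{1}{f} = S f f - \frac{1}{f} = S f^{2} - \frac{1}{f} = - \frac{1}{f} + S f^{2}$)
$L{\left(t \right)} = - t$
$-292 + \left(11 \left(-11\right) + 11\right) L{\left(V{\left(-2,5 \right)} \right)} = -292 + \left(11 \left(-11\right) + 11\right) \left(- \frac{-1 - 2 \cdot 5^{3}}{5}\right) = -292 + \left(-121 + 11\right) \left(- \frac{-1 - 250}{5}\right) = -292 - 110 \left(- \frac{-1 - 250}{5}\right) = -292 - 110 \left(- \frac{-251}{5}\right) = -292 - 110 \left(\left(-1\right) \left(- \frac{251}{5}\right)\right) = -292 - 5522 = -5814$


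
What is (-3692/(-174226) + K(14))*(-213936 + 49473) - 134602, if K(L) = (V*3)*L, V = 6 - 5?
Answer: -47212117394/6701 ≈ -7.0455e+6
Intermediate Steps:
V = 1
K(L) = 3*L (K(L) = (1*3)*L = 3*L)
(-3692/(-174226) + K(14))*(-213936 + 49473) - 134602 = (-3692/(-174226) + 3*14)*(-213936 + 49473) - 134602 = (-3692*(-1/174226) + 42)*(-164463) - 134602 = (142/6701 + 42)*(-164463) - 134602 = (281584/6701)*(-164463) - 134602 = -46310149392/6701 - 134602 = -47212117394/6701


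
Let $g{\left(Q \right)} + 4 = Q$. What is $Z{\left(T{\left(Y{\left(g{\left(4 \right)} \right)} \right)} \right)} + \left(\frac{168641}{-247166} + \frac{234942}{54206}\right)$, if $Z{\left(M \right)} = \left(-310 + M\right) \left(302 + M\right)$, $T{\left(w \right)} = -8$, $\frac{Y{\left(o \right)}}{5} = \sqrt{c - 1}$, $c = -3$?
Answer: $- \frac{626272843482053}{6698940098} \approx -93488.0$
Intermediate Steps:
$g{\left(Q \right)} = -4 + Q$
$Y{\left(o \right)} = 10 i$ ($Y{\left(o \right)} = 5 \sqrt{-3 - 1} = 5 \sqrt{-4} = 5 \cdot 2 i = 10 i$)
$Z{\left(T{\left(Y{\left(g{\left(4 \right)} \right)} \right)} \right)} + \left(\frac{168641}{-247166} + \frac{234942}{54206}\right) = \left(-93620 + \left(-8\right)^{2} - -64\right) + \left(\frac{168641}{-247166} + \frac{234942}{54206}\right) = \left(-93620 + 64 + 64\right) + \left(168641 \left(- \frac{1}{247166}\right) + 234942 \cdot \frac{1}{54206}\right) = -93492 + \left(- \frac{168641}{247166} + \frac{117471}{27103}\right) = -93492 + \frac{24464160163}{6698940098} = - \frac{626272843482053}{6698940098}$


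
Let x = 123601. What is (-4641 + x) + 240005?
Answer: 358965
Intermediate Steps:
(-4641 + x) + 240005 = (-4641 + 123601) + 240005 = 118960 + 240005 = 358965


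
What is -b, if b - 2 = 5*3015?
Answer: -15077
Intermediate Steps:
b = 15077 (b = 2 + 5*3015 = 2 + 15075 = 15077)
-b = -1*15077 = -15077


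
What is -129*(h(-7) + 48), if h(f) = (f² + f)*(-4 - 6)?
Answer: 47988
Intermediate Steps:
h(f) = -10*f - 10*f² (h(f) = (f + f²)*(-10) = -10*f - 10*f²)
-129*(h(-7) + 48) = -129*(-10*(-7)*(1 - 7) + 48) = -129*(-10*(-7)*(-6) + 48) = -129*(-420 + 48) = -129*(-372) = 47988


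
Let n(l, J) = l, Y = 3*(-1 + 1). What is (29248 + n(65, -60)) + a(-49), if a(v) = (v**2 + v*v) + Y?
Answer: 34115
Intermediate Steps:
Y = 0 (Y = 3*0 = 0)
a(v) = 2*v**2 (a(v) = (v**2 + v*v) + 0 = (v**2 + v**2) + 0 = 2*v**2 + 0 = 2*v**2)
(29248 + n(65, -60)) + a(-49) = (29248 + 65) + 2*(-49)**2 = 29313 + 2*2401 = 29313 + 4802 = 34115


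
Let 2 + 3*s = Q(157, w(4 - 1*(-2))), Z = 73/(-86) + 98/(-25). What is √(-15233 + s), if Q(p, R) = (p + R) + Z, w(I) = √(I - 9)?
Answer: √(-25265902074 + 554700*I*√3)/1290 ≈ 0.0023428 + 123.22*I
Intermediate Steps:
Z = -10253/2150 (Z = 73*(-1/86) + 98*(-1/25) = -73/86 - 98/25 = -10253/2150 ≈ -4.7688)
w(I) = √(-9 + I)
Q(p, R) = -10253/2150 + R + p (Q(p, R) = (p + R) - 10253/2150 = (R + p) - 10253/2150 = -10253/2150 + R + p)
s = 322997/6450 + I*√3/3 (s = -⅔ + (-10253/2150 + √(-9 + (4 - 1*(-2))) + 157)/3 = -⅔ + (-10253/2150 + √(-9 + (4 + 2)) + 157)/3 = -⅔ + (-10253/2150 + √(-9 + 6) + 157)/3 = -⅔ + (-10253/2150 + √(-3) + 157)/3 = -⅔ + (-10253/2150 + I*√3 + 157)/3 = -⅔ + (327297/2150 + I*√3)/3 = -⅔ + (109099/2150 + I*√3/3) = 322997/6450 + I*√3/3 ≈ 50.077 + 0.57735*I)
√(-15233 + s) = √(-15233 + (322997/6450 + I*√3/3)) = √(-97929853/6450 + I*√3/3)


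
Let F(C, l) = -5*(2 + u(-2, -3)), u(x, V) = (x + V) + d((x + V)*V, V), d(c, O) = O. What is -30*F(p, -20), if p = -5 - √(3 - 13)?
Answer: -900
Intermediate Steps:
p = -5 - I*√10 (p = -5 - √(-10) = -5 - I*√10 ≈ -5.0 - 3.1623*I)
u(x, V) = x + 2*V (u(x, V) = (x + V) + V = (V + x) + V = x + 2*V)
F(C, l) = 30 (F(C, l) = -5*(2 + (-2 + 2*(-3))) = -5*(2 + (-2 - 6)) = -5*(2 - 8) = -5*(-6) = 30)
-30*F(p, -20) = -30*30 = -900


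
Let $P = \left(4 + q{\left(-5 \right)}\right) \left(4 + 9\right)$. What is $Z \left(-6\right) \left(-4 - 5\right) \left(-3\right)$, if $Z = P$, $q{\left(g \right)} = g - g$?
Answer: $-8424$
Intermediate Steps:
$q{\left(g \right)} = 0$
$P = 52$ ($P = \left(4 + 0\right) \left(4 + 9\right) = 4 \cdot 13 = 52$)
$Z = 52$
$Z \left(-6\right) \left(-4 - 5\right) \left(-3\right) = 52 \left(-6\right) \left(-4 - 5\right) \left(-3\right) = - 312 \left(\left(-9\right) \left(-3\right)\right) = \left(-312\right) 27 = -8424$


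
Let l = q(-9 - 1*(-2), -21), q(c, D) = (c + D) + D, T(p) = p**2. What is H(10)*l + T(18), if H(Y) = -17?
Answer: 1157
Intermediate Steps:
q(c, D) = c + 2*D (q(c, D) = (D + c) + D = c + 2*D)
l = -49 (l = (-9 - 1*(-2)) + 2*(-21) = (-9 + 2) - 42 = -7 - 42 = -49)
H(10)*l + T(18) = -17*(-49) + 18**2 = 833 + 324 = 1157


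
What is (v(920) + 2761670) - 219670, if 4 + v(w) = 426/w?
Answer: 1169318373/460 ≈ 2.5420e+6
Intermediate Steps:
v(w) = -4 + 426/w
(v(920) + 2761670) - 219670 = ((-4 + 426/920) + 2761670) - 219670 = ((-4 + 426*(1/920)) + 2761670) - 219670 = ((-4 + 213/460) + 2761670) - 219670 = (-1627/460 + 2761670) - 219670 = 1270366573/460 - 219670 = 1169318373/460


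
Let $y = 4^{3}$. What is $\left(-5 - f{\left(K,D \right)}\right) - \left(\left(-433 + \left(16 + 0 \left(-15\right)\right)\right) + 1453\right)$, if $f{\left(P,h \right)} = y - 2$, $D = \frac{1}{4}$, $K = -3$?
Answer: $-1103$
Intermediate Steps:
$y = 64$
$D = \frac{1}{4} \approx 0.25$
$f{\left(P,h \right)} = 62$ ($f{\left(P,h \right)} = 64 - 2 = 62$)
$\left(-5 - f{\left(K,D \right)}\right) - \left(\left(-433 + \left(16 + 0 \left(-15\right)\right)\right) + 1453\right) = \left(-5 - 62\right) - \left(\left(-433 + \left(16 + 0 \left(-15\right)\right)\right) + 1453\right) = \left(-5 - 62\right) - \left(\left(-433 + \left(16 + 0\right)\right) + 1453\right) = -67 - \left(\left(-433 + 16\right) + 1453\right) = -67 - \left(-417 + 1453\right) = -67 - 1036 = -1103$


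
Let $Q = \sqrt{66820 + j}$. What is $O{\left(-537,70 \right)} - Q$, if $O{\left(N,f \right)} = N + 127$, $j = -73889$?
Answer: $-410 - i \sqrt{7069} \approx -410.0 - 84.077 i$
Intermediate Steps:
$O{\left(N,f \right)} = 127 + N$
$Q = i \sqrt{7069}$ ($Q = \sqrt{66820 - 73889} = \sqrt{-7069} = i \sqrt{7069} \approx 84.077 i$)
$O{\left(-537,70 \right)} - Q = \left(127 - 537\right) - i \sqrt{7069} = -410 - i \sqrt{7069}$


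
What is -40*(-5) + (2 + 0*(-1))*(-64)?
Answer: 72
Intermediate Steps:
-40*(-5) + (2 + 0*(-1))*(-64) = 200 + (2 + 0)*(-64) = 200 + 2*(-64) = 200 - 128 = 72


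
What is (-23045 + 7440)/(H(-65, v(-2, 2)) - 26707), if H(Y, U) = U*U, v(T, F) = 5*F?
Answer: 15605/26607 ≈ 0.58650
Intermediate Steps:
H(Y, U) = U**2
(-23045 + 7440)/(H(-65, v(-2, 2)) - 26707) = (-23045 + 7440)/((5*2)**2 - 26707) = -15605/(10**2 - 26707) = -15605/(100 - 26707) = -15605/(-26607) = -15605*(-1/26607) = 15605/26607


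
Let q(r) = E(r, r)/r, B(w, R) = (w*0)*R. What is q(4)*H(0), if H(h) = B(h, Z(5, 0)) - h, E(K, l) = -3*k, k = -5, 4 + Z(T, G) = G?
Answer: 0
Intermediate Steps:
Z(T, G) = -4 + G
B(w, R) = 0 (B(w, R) = 0*R = 0)
E(K, l) = 15 (E(K, l) = -3*(-5) = 15)
H(h) = -h (H(h) = 0 - h = -h)
q(r) = 15/r
q(4)*H(0) = (15/4)*(-1*0) = (15*(1/4))*0 = (15/4)*0 = 0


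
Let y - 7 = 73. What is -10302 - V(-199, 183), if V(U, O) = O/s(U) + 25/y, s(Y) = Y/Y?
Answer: -167765/16 ≈ -10485.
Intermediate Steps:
y = 80 (y = 7 + 73 = 80)
s(Y) = 1
V(U, O) = 5/16 + O (V(U, O) = O/1 + 25/80 = O*1 + 25*(1/80) = O + 5/16 = 5/16 + O)
-10302 - V(-199, 183) = -10302 - (5/16 + 183) = -10302 - 1*2933/16 = -10302 - 2933/16 = -167765/16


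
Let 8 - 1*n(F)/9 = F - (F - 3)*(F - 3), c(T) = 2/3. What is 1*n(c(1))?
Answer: 115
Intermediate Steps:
c(T) = 2/3 (c(T) = 2*(1/3) = 2/3)
n(F) = 72 - 9*F + 9*(-3 + F)**2 (n(F) = 72 - 9*(F - (F - 3)*(F - 3)) = 72 - 9*(F - (-3 + F)*(-3 + F)) = 72 - 9*(F - (-3 + F)**2) = 72 + (-9*F + 9*(-3 + F)**2) = 72 - 9*F + 9*(-3 + F)**2)
1*n(c(1)) = 1*(72 - 9*2/3 + 9*(-3 + 2/3)**2) = 1*(72 - 6 + 9*(-7/3)**2) = 1*(72 - 6 + 9*(49/9)) = 1*(72 - 6 + 49) = 1*115 = 115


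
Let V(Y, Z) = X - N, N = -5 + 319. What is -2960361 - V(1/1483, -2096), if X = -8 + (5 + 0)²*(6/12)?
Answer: -5920103/2 ≈ -2.9601e+6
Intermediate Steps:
N = 314
X = 9/2 (X = -8 + 5²*(6*(1/12)) = -8 + 25*(½) = -8 + 25/2 = 9/2 ≈ 4.5000)
V(Y, Z) = -619/2 (V(Y, Z) = 9/2 - 1*314 = 9/2 - 314 = -619/2)
-2960361 - V(1/1483, -2096) = -2960361 - 1*(-619/2) = -2960361 + 619/2 = -5920103/2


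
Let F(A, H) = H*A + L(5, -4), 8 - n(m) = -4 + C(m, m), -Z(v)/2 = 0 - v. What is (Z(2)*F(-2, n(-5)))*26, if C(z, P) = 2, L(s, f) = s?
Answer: -1560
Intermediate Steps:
Z(v) = 2*v (Z(v) = -2*(0 - v) = -(-2)*v = 2*v)
n(m) = 10 (n(m) = 8 - (-4 + 2) = 8 - 1*(-2) = 8 + 2 = 10)
F(A, H) = 5 + A*H (F(A, H) = H*A + 5 = A*H + 5 = 5 + A*H)
(Z(2)*F(-2, n(-5)))*26 = ((2*2)*(5 - 2*10))*26 = (4*(5 - 20))*26 = (4*(-15))*26 = -60*26 = -1560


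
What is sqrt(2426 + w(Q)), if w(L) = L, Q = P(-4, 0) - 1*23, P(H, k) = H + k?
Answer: sqrt(2399) ≈ 48.980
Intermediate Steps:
Q = -27 (Q = (-4 + 0) - 1*23 = -4 - 23 = -27)
sqrt(2426 + w(Q)) = sqrt(2426 - 27) = sqrt(2399)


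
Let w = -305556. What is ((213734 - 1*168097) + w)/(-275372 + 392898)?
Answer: -259919/117526 ≈ -2.2116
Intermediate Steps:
((213734 - 1*168097) + w)/(-275372 + 392898) = ((213734 - 1*168097) - 305556)/(-275372 + 392898) = ((213734 - 168097) - 305556)/117526 = (45637 - 305556)*(1/117526) = -259919*1/117526 = -259919/117526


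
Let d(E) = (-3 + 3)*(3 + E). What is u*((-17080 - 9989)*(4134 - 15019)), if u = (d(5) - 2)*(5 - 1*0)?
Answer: -2946460650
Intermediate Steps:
d(E) = 0 (d(E) = 0*(3 + E) = 0)
u = -10 (u = (0 - 2)*(5 - 1*0) = -2*(5 + 0) = -2*5 = -10)
u*((-17080 - 9989)*(4134 - 15019)) = -10*(-17080 - 9989)*(4134 - 15019) = -(-270690)*(-10885) = -10*294646065 = -2946460650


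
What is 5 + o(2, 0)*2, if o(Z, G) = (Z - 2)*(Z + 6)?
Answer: 5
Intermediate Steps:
o(Z, G) = (-2 + Z)*(6 + Z)
5 + o(2, 0)*2 = 5 + (-12 + 2² + 4*2)*2 = 5 + (-12 + 4 + 8)*2 = 5 + 0*2 = 5 + 0 = 5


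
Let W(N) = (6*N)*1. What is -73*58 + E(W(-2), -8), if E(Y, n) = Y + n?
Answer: -4254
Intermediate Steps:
W(N) = 6*N
-73*58 + E(W(-2), -8) = -73*58 + (6*(-2) - 8) = -4234 + (-12 - 8) = -4234 - 20 = -4254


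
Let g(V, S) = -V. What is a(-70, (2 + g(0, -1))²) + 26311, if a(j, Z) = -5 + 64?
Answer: 26370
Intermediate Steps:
a(j, Z) = 59
a(-70, (2 + g(0, -1))²) + 26311 = 59 + 26311 = 26370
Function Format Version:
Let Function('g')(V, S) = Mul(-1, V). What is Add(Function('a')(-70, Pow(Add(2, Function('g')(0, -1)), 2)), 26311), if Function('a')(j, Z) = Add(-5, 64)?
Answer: 26370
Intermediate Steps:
Function('a')(j, Z) = 59
Add(Function('a')(-70, Pow(Add(2, Function('g')(0, -1)), 2)), 26311) = Add(59, 26311) = 26370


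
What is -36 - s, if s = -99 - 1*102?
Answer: 165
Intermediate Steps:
s = -201 (s = -99 - 102 = -201)
-36 - s = -36 - 1*(-201) = -36 + 201 = 165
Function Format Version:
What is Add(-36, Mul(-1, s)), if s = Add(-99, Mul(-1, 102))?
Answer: 165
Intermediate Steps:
s = -201 (s = Add(-99, -102) = -201)
Add(-36, Mul(-1, s)) = Add(-36, Mul(-1, -201)) = Add(-36, 201) = 165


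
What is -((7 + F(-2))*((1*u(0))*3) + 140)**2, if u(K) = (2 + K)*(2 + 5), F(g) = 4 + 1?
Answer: -414736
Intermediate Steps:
F(g) = 5
u(K) = 14 + 7*K (u(K) = (2 + K)*7 = 14 + 7*K)
-((7 + F(-2))*((1*u(0))*3) + 140)**2 = -((7 + 5)*((1*(14 + 7*0))*3) + 140)**2 = -(12*((1*(14 + 0))*3) + 140)**2 = -(12*((1*14)*3) + 140)**2 = -(12*(14*3) + 140)**2 = -(12*42 + 140)**2 = -(504 + 140)**2 = -1*644**2 = -1*414736 = -414736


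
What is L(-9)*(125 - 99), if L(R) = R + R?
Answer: -468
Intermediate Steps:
L(R) = 2*R
L(-9)*(125 - 99) = (2*(-9))*(125 - 99) = -18*26 = -468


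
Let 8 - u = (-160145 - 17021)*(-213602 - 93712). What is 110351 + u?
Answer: -54445481765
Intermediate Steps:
u = -54445592116 (u = 8 - (-160145 - 17021)*(-213602 - 93712) = 8 - (-177166)*(-307314) = 8 - 1*54445592124 = 8 - 54445592124 = -54445592116)
110351 + u = 110351 - 54445592116 = -54445481765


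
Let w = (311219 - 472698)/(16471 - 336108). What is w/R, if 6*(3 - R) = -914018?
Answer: 484437/146079862466 ≈ 3.3162e-6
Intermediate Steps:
R = 457018/3 (R = 3 - ⅙*(-914018) = 3 + 457009/3 = 457018/3 ≈ 1.5234e+5)
w = 161479/319637 (w = -161479/(-319637) = -161479*(-1/319637) = 161479/319637 ≈ 0.50519)
w/R = 161479/(319637*(457018/3)) = (161479/319637)*(3/457018) = 484437/146079862466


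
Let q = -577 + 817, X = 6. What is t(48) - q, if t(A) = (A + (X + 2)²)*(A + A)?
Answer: 10512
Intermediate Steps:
t(A) = 2*A*(64 + A) (t(A) = (A + (6 + 2)²)*(A + A) = (A + 8²)*(2*A) = (A + 64)*(2*A) = (64 + A)*(2*A) = 2*A*(64 + A))
q = 240
t(48) - q = 2*48*(64 + 48) - 1*240 = 2*48*112 - 240 = 10752 - 240 = 10512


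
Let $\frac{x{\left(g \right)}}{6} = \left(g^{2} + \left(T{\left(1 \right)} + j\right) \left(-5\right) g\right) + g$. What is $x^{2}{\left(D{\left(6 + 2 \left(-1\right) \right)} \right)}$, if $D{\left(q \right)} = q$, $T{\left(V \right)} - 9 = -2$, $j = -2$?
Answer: $230400$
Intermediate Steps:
$T{\left(V \right)} = 7$ ($T{\left(V \right)} = 9 - 2 = 7$)
$x{\left(g \right)} = - 144 g + 6 g^{2}$ ($x{\left(g \right)} = 6 \left(\left(g^{2} + \left(7 - 2\right) \left(-5\right) g\right) + g\right) = 6 \left(\left(g^{2} + 5 \left(-5\right) g\right) + g\right) = 6 \left(\left(g^{2} - 25 g\right) + g\right) = 6 \left(g^{2} - 24 g\right) = - 144 g + 6 g^{2}$)
$x^{2}{\left(D{\left(6 + 2 \left(-1\right) \right)} \right)} = \left(6 \left(6 + 2 \left(-1\right)\right) \left(-24 + \left(6 + 2 \left(-1\right)\right)\right)\right)^{2} = \left(6 \left(6 - 2\right) \left(-24 + \left(6 - 2\right)\right)\right)^{2} = \left(6 \cdot 4 \left(-24 + 4\right)\right)^{2} = \left(6 \cdot 4 \left(-20\right)\right)^{2} = \left(-480\right)^{2} = 230400$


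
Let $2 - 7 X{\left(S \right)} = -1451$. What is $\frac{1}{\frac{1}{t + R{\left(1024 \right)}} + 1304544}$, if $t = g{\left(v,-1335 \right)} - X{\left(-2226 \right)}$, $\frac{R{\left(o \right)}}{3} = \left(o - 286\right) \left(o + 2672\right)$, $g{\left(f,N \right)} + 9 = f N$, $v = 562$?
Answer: $\frac{52027202}{67871774205895} \approx 7.6655 \cdot 10^{-7}$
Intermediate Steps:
$g{\left(f,N \right)} = -9 + N f$ ($g{\left(f,N \right)} = -9 + f N = -9 + N f$)
$R{\left(o \right)} = 3 \left(-286 + o\right) \left(2672 + o\right)$ ($R{\left(o \right)} = 3 \left(o - 286\right) \left(o + 2672\right) = 3 \left(-286 + o\right) \left(2672 + o\right)$)
$X{\left(S \right)} = \frac{1453}{7}$ ($X{\left(S \right)} = \frac{2}{7} - - \frac{1451}{7} = \frac{2}{7} + \frac{1451}{7} = \frac{1453}{7}$)
$t = - \frac{5253406}{7}$ ($t = \left(-9 - 750270\right) - \frac{1453}{7} = -750279 - \frac{1453}{7} = - \frac{5253406}{7} \approx -7.5049 \cdot 10^{5}$)
$\frac{1}{\frac{1}{t + R{\left(1024 \right)}} + 1304544} = \frac{1}{\frac{1}{- \frac{5253406}{7} + \left(-2292576 + 3 \cdot 1024^{2} + 7158 \cdot 1024\right)} + 1304544} = \frac{1}{\frac{1}{- \frac{5253406}{7} + \left(-2292576 + 3 \cdot 1048576 + 7329792\right)} + 1304544} = \frac{1}{\frac{1}{- \frac{5253406}{7} + \left(-2292576 + 3145728 + 7329792\right)} + 1304544} = \frac{1}{\frac{1}{- \frac{5253406}{7} + 8182944} + 1304544} = \frac{1}{\frac{1}{\frac{52027202}{7}} + 1304544} = \frac{1}{\frac{7}{52027202} + 1304544} = \frac{1}{\frac{67871774205895}{52027202}} = \frac{52027202}{67871774205895}$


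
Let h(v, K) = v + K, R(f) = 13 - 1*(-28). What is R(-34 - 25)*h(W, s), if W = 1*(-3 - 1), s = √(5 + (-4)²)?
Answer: -164 + 41*√21 ≈ 23.886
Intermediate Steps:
R(f) = 41 (R(f) = 13 + 28 = 41)
s = √21 (s = √(5 + 16) = √21 ≈ 4.5826)
W = -4 (W = 1*(-4) = -4)
h(v, K) = K + v
R(-34 - 25)*h(W, s) = 41*(√21 - 4) = 41*(-4 + √21) = -164 + 41*√21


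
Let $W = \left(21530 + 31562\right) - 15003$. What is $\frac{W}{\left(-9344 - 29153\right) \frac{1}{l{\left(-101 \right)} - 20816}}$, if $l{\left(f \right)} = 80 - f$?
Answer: $\frac{785966515}{38497} \approx 20416.0$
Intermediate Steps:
$W = 38089$ ($W = 53092 - 15003 = 38089$)
$\frac{W}{\left(-9344 - 29153\right) \frac{1}{l{\left(-101 \right)} - 20816}} = \frac{38089}{\left(-9344 - 29153\right) \frac{1}{\left(80 - -101\right) - 20816}} = \frac{38089}{\left(-38497\right) \frac{1}{\left(80 + 101\right) - 20816}} = \frac{38089}{\left(-38497\right) \frac{1}{181 - 20816}} = \frac{38089}{\left(-38497\right) \frac{1}{-20635}} = \frac{38089}{\left(-38497\right) \left(- \frac{1}{20635}\right)} = \frac{38089}{\frac{38497}{20635}} = 38089 \cdot \frac{20635}{38497} = \frac{785966515}{38497}$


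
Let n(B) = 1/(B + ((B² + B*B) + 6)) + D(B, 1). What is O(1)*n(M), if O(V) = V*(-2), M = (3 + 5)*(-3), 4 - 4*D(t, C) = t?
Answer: -7939/567 ≈ -14.002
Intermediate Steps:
D(t, C) = 1 - t/4
M = -24 (M = 8*(-3) = -24)
n(B) = 1 + 1/(6 + B + 2*B²) - B/4 (n(B) = 1/(B + ((B² + B*B) + 6)) + (1 - B/4) = 1/(B + ((B² + B²) + 6)) + (1 - B/4) = 1/(B + (2*B² + 6)) + (1 - B/4) = 1/(B + (6 + 2*B²)) + (1 - B/4) = 1/(6 + B + 2*B²) + (1 - B/4) = 1 + 1/(6 + B + 2*B²) - B/4)
O(V) = -2*V
O(1)*n(M) = (-2*1)*((28 - 2*(-24) - 2*(-24)³ + 7*(-24)²)/(4*(6 - 24 + 2*(-24)²))) = -(28 + 48 - 2*(-13824) + 7*576)/(2*(6 - 24 + 2*576)) = -(28 + 48 + 27648 + 4032)/(2*(6 - 24 + 1152)) = -31756/(2*1134) = -2*7939/1134 = -7939/567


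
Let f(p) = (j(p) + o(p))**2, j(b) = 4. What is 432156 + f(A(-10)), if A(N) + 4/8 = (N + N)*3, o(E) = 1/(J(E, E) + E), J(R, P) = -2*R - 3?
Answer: 5715476544/13225 ≈ 4.3217e+5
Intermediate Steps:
J(R, P) = -3 - 2*R
o(E) = 1/(-3 - E) (o(E) = 1/((-3 - 2*E) + E) = 1/(-3 - E))
A(N) = -1/2 + 6*N (A(N) = -1/2 + (N + N)*3 = -1/2 + (2*N)*3 = -1/2 + 6*N)
f(p) = (4 + 1/(-3 - p))**2
432156 + f(A(-10)) = 432156 + (11 + 4*(-1/2 + 6*(-10)))**2/(3 + (-1/2 + 6*(-10)))**2 = 432156 + (11 + 4*(-1/2 - 60))**2/(3 + (-1/2 - 60))**2 = 432156 + (11 + 4*(-121/2))**2/(3 - 121/2)**2 = 432156 + (11 - 242)**2/(-115/2)**2 = 432156 + (4/13225)*(-231)**2 = 432156 + (4/13225)*53361 = 432156 + 213444/13225 = 5715476544/13225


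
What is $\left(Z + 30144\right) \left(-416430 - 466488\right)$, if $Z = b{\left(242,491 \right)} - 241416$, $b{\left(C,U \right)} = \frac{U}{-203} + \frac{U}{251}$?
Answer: $\frac{9504582060077712}{50953} \approx 1.8654 \cdot 10^{11}$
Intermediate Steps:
$b{\left(C,U \right)} = - \frac{48 U}{50953}$ ($b{\left(C,U \right)} = U \left(- \frac{1}{203}\right) + U \frac{1}{251} = - \frac{U}{203} + \frac{U}{251} = - \frac{48 U}{50953}$)
$Z = - \frac{12300893016}{50953}$ ($Z = \left(- \frac{48}{50953}\right) 491 - 241416 = - \frac{23568}{50953} - 241416 = - \frac{12300893016}{50953} \approx -2.4142 \cdot 10^{5}$)
$\left(Z + 30144\right) \left(-416430 - 466488\right) = \left(- \frac{12300893016}{50953} + 30144\right) \left(-416430 - 466488\right) = \left(- \frac{10764965784}{50953}\right) \left(-882918\right) = \frac{9504582060077712}{50953}$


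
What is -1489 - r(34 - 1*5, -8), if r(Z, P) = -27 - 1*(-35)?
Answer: -1497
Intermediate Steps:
r(Z, P) = 8 (r(Z, P) = -27 + 35 = 8)
-1489 - r(34 - 1*5, -8) = -1489 - 1*8 = -1489 - 8 = -1497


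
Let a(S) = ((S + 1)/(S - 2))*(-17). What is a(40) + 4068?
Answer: 153887/38 ≈ 4049.7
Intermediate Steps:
a(S) = -17*(1 + S)/(-2 + S) (a(S) = ((1 + S)/(-2 + S))*(-17) = -17*(1 + S)/(-2 + S))
a(40) + 4068 = 17*(-1 - 1*40)/(-2 + 40) + 4068 = 17*(-1 - 40)/38 + 4068 = 17*(1/38)*(-41) + 4068 = -697/38 + 4068 = 153887/38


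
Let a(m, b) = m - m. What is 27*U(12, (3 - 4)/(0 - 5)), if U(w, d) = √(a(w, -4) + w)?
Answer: 54*√3 ≈ 93.531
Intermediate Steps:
a(m, b) = 0
U(w, d) = √w (U(w, d) = √(0 + w) = √w)
27*U(12, (3 - 4)/(0 - 5)) = 27*√12 = 27*(2*√3) = 54*√3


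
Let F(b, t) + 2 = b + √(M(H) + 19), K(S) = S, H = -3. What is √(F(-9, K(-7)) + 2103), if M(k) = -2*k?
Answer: 3*√233 ≈ 45.793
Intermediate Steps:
F(b, t) = 3 + b (F(b, t) = -2 + (b + √(-2*(-3) + 19)) = -2 + (b + √(6 + 19)) = -2 + (b + √25) = -2 + (b + 5) = -2 + (5 + b) = 3 + b)
√(F(-9, K(-7)) + 2103) = √((3 - 9) + 2103) = √(-6 + 2103) = √2097 = 3*√233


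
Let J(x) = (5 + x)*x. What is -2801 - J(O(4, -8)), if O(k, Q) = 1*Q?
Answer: -2825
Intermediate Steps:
O(k, Q) = Q
J(x) = x*(5 + x)
-2801 - J(O(4, -8)) = -2801 - (-8)*(5 - 8) = -2801 - (-8)*(-3) = -2801 - 1*24 = -2801 - 24 = -2825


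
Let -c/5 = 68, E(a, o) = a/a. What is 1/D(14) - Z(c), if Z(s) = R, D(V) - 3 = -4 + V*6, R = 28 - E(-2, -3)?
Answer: -2240/83 ≈ -26.988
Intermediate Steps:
E(a, o) = 1
R = 27 (R = 28 - 1*1 = 28 - 1 = 27)
D(V) = -1 + 6*V (D(V) = 3 + (-4 + V*6) = 3 + (-4 + 6*V) = -1 + 6*V)
c = -340 (c = -5*68 = -340)
Z(s) = 27
1/D(14) - Z(c) = 1/(-1 + 6*14) - 1*27 = 1/(-1 + 84) - 27 = 1/83 - 27 = -2240/83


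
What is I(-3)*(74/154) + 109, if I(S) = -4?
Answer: 8245/77 ≈ 107.08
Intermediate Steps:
I(-3)*(74/154) + 109 = -296/154 + 109 = -4*37/77 + 109 = -148/77 + 109 = 8245/77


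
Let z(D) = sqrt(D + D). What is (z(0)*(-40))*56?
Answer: 0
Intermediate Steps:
z(D) = sqrt(2)*sqrt(D) (z(D) = sqrt(2*D) = sqrt(2)*sqrt(D))
(z(0)*(-40))*56 = ((sqrt(2)*sqrt(0))*(-40))*56 = ((sqrt(2)*0)*(-40))*56 = (0*(-40))*56 = 0*56 = 0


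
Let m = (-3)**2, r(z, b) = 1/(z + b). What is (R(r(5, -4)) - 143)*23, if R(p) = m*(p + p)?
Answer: -2875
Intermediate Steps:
r(z, b) = 1/(b + z)
m = 9
R(p) = 18*p (R(p) = 9*(p + p) = 9*(2*p) = 18*p)
(R(r(5, -4)) - 143)*23 = (18/(-4 + 5) - 143)*23 = (18/1 - 143)*23 = (18*1 - 143)*23 = (18 - 143)*23 = -125*23 = -2875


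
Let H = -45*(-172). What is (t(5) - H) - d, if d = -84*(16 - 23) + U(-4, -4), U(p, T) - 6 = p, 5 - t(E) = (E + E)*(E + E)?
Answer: -8425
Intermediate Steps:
t(E) = 5 - 4*E² (t(E) = 5 - (E + E)*(E + E) = 5 - 2*E*2*E = 5 - 4*E²)
U(p, T) = 6 + p
H = 7740
d = 590 (d = -84*(16 - 23) + (6 - 4) = -84*(-7) + 2 = 588 + 2 = 590)
(t(5) - H) - d = ((5 - 4*5²) - 1*7740) - 1*590 = ((5 - 4*25) - 7740) - 590 = ((5 - 100) - 7740) - 590 = (-95 - 7740) - 590 = -7835 - 590 = -8425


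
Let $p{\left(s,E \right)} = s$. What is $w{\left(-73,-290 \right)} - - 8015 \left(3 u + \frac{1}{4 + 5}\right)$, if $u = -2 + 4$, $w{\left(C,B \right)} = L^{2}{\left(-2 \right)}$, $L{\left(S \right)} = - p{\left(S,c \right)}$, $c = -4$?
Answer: $\frac{440861}{9} \approx 48985.0$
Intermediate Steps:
$L{\left(S \right)} = - S$
$w{\left(C,B \right)} = 4$ ($w{\left(C,B \right)} = \left(\left(-1\right) \left(-2\right)\right)^{2} = 2^{2} = 4$)
$u = 2$
$w{\left(-73,-290 \right)} - - 8015 \left(3 u + \frac{1}{4 + 5}\right) = 4 - - 8015 \left(3 \cdot 2 + \frac{1}{4 + 5}\right) = 4 - - 8015 \left(6 + \frac{1}{9}\right) = 4 - \left(-8015\right) \frac{55}{9} = 4 - - \frac{440825}{9} = 4 + \frac{440825}{9} = \frac{440861}{9}$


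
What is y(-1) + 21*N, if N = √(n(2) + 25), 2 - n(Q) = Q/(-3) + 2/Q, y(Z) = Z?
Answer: -1 + 28*√15 ≈ 107.44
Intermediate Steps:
n(Q) = 2 - 2/Q + Q/3 (n(Q) = 2 - (Q/(-3) + 2/Q) = 2 - (Q*(-⅓) + 2/Q) = 2 - (-Q/3 + 2/Q) = 2 - (2/Q - Q/3) = 2 + (-2/Q + Q/3) = 2 - 2/Q + Q/3)
N = 4*√15/3 (N = √((2 - 2/2 + (⅓)*2) + 25) = √((2 - 2*½ + ⅔) + 25) = √((2 - 1 + ⅔) + 25) = √(5/3 + 25) = √(80/3) = 4*√15/3 ≈ 5.1640)
y(-1) + 21*N = -1 + 21*(4*√15/3) = -1 + 28*√15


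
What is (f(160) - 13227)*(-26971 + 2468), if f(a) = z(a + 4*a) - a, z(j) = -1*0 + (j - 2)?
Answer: 308468267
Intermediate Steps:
z(j) = -2 + j (z(j) = 0 + (-2 + j) = -2 + j)
f(a) = -2 + 4*a (f(a) = (-2 + (a + 4*a)) - a = (-2 + 5*a) - a = -2 + 4*a)
(f(160) - 13227)*(-26971 + 2468) = ((-2 + 4*160) - 13227)*(-26971 + 2468) = ((-2 + 640) - 13227)*(-24503) = (638 - 13227)*(-24503) = -12589*(-24503) = 308468267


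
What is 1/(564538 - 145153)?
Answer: 1/419385 ≈ 2.3844e-6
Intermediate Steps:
1/(564538 - 145153) = 1/419385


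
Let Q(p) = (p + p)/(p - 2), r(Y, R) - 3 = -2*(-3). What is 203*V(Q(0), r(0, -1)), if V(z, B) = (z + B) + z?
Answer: 1827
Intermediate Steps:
r(Y, R) = 9 (r(Y, R) = 3 - 2*(-3) = 3 + 6 = 9)
Q(p) = 2*p/(-2 + p) (Q(p) = (2*p)/(-2 + p) = 2*p/(-2 + p))
V(z, B) = B + 2*z (V(z, B) = (B + z) + z = B + 2*z)
203*V(Q(0), r(0, -1)) = 203*(9 + 2*(2*0/(-2 + 0))) = 203*(9 + 2*(2*0/(-2))) = 203*(9 + 2*(2*0*(-½))) = 203*(9 + 2*0) = 203*(9 + 0) = 203*9 = 1827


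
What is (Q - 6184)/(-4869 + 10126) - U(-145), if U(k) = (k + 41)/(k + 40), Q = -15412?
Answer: -402044/78855 ≈ -5.0985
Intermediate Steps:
U(k) = (41 + k)/(40 + k)
(Q - 6184)/(-4869 + 10126) - U(-145) = (-15412 - 6184)/(-4869 + 10126) - (41 - 145)/(40 - 145) = -21596/5257 - (-104)/(-105) = -21596*1/5257 - (-1)*(-104)/105 = -21596/5257 - 1*104/105 = -21596/5257 - 104/105 = -402044/78855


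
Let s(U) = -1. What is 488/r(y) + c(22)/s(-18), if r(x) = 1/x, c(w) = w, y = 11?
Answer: 5346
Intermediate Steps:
488/r(y) + c(22)/s(-18) = 488/(1/11) + 22/(-1) = 488/(1/11) + 22*(-1) = 488*11 - 22 = 5368 - 22 = 5346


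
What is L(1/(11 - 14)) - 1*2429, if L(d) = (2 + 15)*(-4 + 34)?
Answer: -1919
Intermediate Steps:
L(d) = 510 (L(d) = 17*30 = 510)
L(1/(11 - 14)) - 1*2429 = 510 - 1*2429 = 510 - 2429 = -1919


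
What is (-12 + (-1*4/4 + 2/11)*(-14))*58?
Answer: -348/11 ≈ -31.636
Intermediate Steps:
(-12 + (-1*4/4 + 2/11)*(-14))*58 = (-12 + (-4*¼ + 2*(1/11))*(-14))*58 = (-12 + (-1 + 2/11)*(-14))*58 = (-12 - 9/11*(-14))*58 = (-12 + 126/11)*58 = -6/11*58 = -348/11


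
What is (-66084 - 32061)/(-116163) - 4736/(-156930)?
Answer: 886224601/1012747755 ≈ 0.87507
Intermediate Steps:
(-66084 - 32061)/(-116163) - 4736/(-156930) = -98145*(-1/116163) - 4736*(-1/156930) = 10905/12907 + 2368/78465 = 886224601/1012747755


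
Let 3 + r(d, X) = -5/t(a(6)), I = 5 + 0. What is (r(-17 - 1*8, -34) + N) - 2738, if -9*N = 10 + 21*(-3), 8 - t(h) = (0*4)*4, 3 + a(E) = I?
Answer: -196973/72 ≈ -2735.7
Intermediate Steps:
I = 5
a(E) = 2 (a(E) = -3 + 5 = 2)
t(h) = 8 (t(h) = 8 - 0*4*4 = 8 - 0*4 = 8 - 1*0 = 8 + 0 = 8)
N = 53/9 (N = -(10 + 21*(-3))/9 = -(10 - 63)/9 = -⅑*(-53) = 53/9 ≈ 5.8889)
r(d, X) = -29/8 (r(d, X) = -3 - 5/8 = -29/8)
(r(-17 - 1*8, -34) + N) - 2738 = (-29/8 + 53/9) - 2738 = 163/72 - 2738 = -196973/72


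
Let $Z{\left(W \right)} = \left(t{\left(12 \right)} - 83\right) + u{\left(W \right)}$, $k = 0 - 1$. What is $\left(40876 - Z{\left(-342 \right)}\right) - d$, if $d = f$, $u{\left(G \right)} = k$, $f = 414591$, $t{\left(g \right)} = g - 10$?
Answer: $-373633$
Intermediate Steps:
$t{\left(g \right)} = -10 + g$
$k = -1$
$u{\left(G \right)} = -1$
$d = 414591$
$Z{\left(W \right)} = -82$ ($Z{\left(W \right)} = \left(\left(-10 + 12\right) - 83\right) - 1 = \left(2 - 83\right) - 1 = -81 - 1 = -82$)
$\left(40876 - Z{\left(-342 \right)}\right) - d = \left(40876 - -82\right) - 414591 = \left(40876 + 82\right) - 414591 = 40958 - 414591 = -373633$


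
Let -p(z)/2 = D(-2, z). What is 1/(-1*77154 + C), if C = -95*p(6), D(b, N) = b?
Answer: -1/77534 ≈ -1.2898e-5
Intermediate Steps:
p(z) = 4 (p(z) = -2*(-2) = 4)
C = -380 (C = -95*4 = -380)
1/(-1*77154 + C) = 1/(-1*77154 - 380) = 1/(-77154 - 380) = 1/(-77534) = -1/77534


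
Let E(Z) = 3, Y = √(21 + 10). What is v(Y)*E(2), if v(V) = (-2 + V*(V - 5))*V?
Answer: -465 + 87*√31 ≈ 19.396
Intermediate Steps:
Y = √31 ≈ 5.5678
v(V) = V*(-2 + V*(-5 + V)) (v(V) = (-2 + V*(-5 + V))*V = V*(-2 + V*(-5 + V)))
v(Y)*E(2) = (√31*(-2 + (√31)² - 5*√31))*3 = (√31*(-2 + 31 - 5*√31))*3 = (√31*(29 - 5*√31))*3 = 3*√31*(29 - 5*√31)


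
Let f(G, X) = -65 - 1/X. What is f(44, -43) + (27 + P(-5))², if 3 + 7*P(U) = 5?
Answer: 1431777/2107 ≈ 679.53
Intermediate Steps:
P(U) = 2/7 (P(U) = -3/7 + (⅐)*5 = -3/7 + 5/7 = 2/7)
f(44, -43) + (27 + P(-5))² = (-65 - 1/(-43)) + (27 + 2/7)² = (-65 - 1*(-1/43)) + (191/7)² = (-65 + 1/43) + 36481/49 = -2794/43 + 36481/49 = 1431777/2107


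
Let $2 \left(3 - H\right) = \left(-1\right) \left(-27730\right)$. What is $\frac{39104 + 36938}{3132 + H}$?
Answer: $- \frac{38021}{5365} \approx -7.0869$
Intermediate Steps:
$H = -13862$ ($H = 3 - \frac{\left(-1\right) \left(-27730\right)}{2} = 3 - 13865 = -13862$)
$\frac{39104 + 36938}{3132 + H} = \frac{39104 + 36938}{3132 - 13862} = \frac{76042}{-10730} = 76042 \left(- \frac{1}{10730}\right) = - \frac{38021}{5365}$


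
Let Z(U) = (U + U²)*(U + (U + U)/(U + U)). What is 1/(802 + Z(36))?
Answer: 1/50086 ≈ 1.9966e-5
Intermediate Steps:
Z(U) = (1 + U)*(U + U²) (Z(U) = (U + U²)*(U + (2*U)/((2*U))) = (U + U²)*(U + (2*U)*(1/(2*U))) = (U + U²)*(U + 1) = (U + U²)*(1 + U) = (1 + U)*(U + U²))
1/(802 + Z(36)) = 1/(802 + 36*(1 + 36² + 2*36)) = 1/(802 + 36*(1 + 1296 + 72)) = 1/(802 + 36*1369) = 1/(802 + 49284) = 1/50086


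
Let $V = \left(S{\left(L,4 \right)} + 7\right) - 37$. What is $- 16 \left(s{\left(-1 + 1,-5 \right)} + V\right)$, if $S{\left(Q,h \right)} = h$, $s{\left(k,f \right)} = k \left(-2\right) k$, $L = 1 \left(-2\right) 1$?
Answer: $416$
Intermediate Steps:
$L = -2$ ($L = \left(-2\right) 1 = -2$)
$s{\left(k,f \right)} = - 2 k^{2}$ ($s{\left(k,f \right)} = - 2 k k = - 2 k^{2}$)
$V = -26$ ($V = \left(4 + 7\right) - 37 = 11 - 37 = -26$)
$- 16 \left(s{\left(-1 + 1,-5 \right)} + V\right) = - 16 \left(- 2 \left(-1 + 1\right)^{2} - 26\right) = - 16 \left(- 2 \cdot 0^{2} - 26\right) = - 16 \left(\left(-2\right) 0 - 26\right) = - 16 \left(0 - 26\right) = \left(-16\right) \left(-26\right) = 416$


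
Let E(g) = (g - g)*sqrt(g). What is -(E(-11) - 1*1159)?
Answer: 1159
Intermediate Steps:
E(g) = 0 (E(g) = 0*sqrt(g) = 0)
-(E(-11) - 1*1159) = -(0 - 1*1159) = -(0 - 1159) = -1*(-1159) = 1159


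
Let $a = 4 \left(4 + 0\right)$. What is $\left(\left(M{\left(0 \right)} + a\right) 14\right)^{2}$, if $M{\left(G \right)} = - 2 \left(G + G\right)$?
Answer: $50176$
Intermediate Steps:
$a = 16$ ($a = 4 \cdot 4 = 16$)
$M{\left(G \right)} = - 4 G$ ($M{\left(G \right)} = - 2 \cdot 2 G = - 4 G$)
$\left(\left(M{\left(0 \right)} + a\right) 14\right)^{2} = \left(\left(\left(-4\right) 0 + 16\right) 14\right)^{2} = \left(\left(0 + 16\right) 14\right)^{2} = \left(16 \cdot 14\right)^{2} = 224^{2} = 50176$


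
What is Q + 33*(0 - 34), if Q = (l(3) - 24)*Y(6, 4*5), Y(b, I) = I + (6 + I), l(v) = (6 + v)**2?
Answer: 1500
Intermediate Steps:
Y(b, I) = 6 + 2*I
Q = 2622 (Q = ((6 + 3)**2 - 24)*(6 + 2*(4*5)) = (9**2 - 24)*(6 + 2*20) = (81 - 24)*(6 + 40) = 57*46 = 2622)
Q + 33*(0 - 34) = 2622 + 33*(0 - 34) = 2622 + 33*(-34) = 2622 - 1122 = 1500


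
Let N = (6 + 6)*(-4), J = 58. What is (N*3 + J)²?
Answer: 7396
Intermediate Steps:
N = -48 (N = 12*(-4) = -48)
(N*3 + J)² = (-48*3 + 58)² = (-144 + 58)² = (-86)² = 7396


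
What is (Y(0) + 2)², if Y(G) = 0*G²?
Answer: 4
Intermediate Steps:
Y(G) = 0
(Y(0) + 2)² = (0 + 2)² = 2² = 4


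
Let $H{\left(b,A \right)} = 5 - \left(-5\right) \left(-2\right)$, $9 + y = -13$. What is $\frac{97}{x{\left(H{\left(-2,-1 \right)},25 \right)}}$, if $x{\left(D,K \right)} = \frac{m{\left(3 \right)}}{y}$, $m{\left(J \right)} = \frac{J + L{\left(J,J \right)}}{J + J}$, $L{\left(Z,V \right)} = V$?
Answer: $-2134$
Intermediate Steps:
$y = -22$ ($y = -9 - 13 = -22$)
$H{\left(b,A \right)} = -5$ ($H{\left(b,A \right)} = 5 - 10 = -5$)
$m{\left(J \right)} = 1$ ($m{\left(J \right)} = \frac{J + J}{J + J} = \frac{2 J}{2 J} = 2 J \frac{1}{2 J} = 1$)
$x{\left(D,K \right)} = - \frac{1}{22}$ ($x{\left(D,K \right)} = 1 \frac{1}{-22} = 1 \left(- \frac{1}{22}\right) = - \frac{1}{22}$)
$\frac{97}{x{\left(H{\left(-2,-1 \right)},25 \right)}} = \frac{97}{- \frac{1}{22}} = 97 \left(-22\right) = -2134$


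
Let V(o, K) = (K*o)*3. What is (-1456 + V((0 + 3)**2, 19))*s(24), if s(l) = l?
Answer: -22632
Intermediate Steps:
V(o, K) = 3*K*o
(-1456 + V((0 + 3)**2, 19))*s(24) = (-1456 + 3*19*(0 + 3)**2)*24 = (-1456 + 3*19*3**2)*24 = (-1456 + 3*19*9)*24 = (-1456 + 513)*24 = -943*24 = -22632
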